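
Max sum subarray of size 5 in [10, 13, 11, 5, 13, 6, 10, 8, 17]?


[0:5]: 52
[1:6]: 48
[2:7]: 45
[3:8]: 42
[4:9]: 54

Max: 54 at [4:9]


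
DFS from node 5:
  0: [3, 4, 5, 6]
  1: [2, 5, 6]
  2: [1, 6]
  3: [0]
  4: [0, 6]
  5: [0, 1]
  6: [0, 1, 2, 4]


Visit 5, push [1, 0]
Visit 0, push [6, 4, 3]
Visit 3, push []
Visit 4, push [6]
Visit 6, push [2, 1]
Visit 1, push [2]
Visit 2, push []

DFS order: [5, 0, 3, 4, 6, 1, 2]


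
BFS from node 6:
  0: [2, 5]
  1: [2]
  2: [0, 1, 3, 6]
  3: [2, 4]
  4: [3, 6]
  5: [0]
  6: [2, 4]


Visit 6, enqueue [2, 4]
Visit 2, enqueue [0, 1, 3]
Visit 4, enqueue []
Visit 0, enqueue [5]
Visit 1, enqueue []
Visit 3, enqueue []
Visit 5, enqueue []

BFS order: [6, 2, 4, 0, 1, 3, 5]


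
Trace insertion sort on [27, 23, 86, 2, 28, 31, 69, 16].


Initial: [27, 23, 86, 2, 28, 31, 69, 16]
Insert 23: [23, 27, 86, 2, 28, 31, 69, 16]
Insert 86: [23, 27, 86, 2, 28, 31, 69, 16]
Insert 2: [2, 23, 27, 86, 28, 31, 69, 16]
Insert 28: [2, 23, 27, 28, 86, 31, 69, 16]
Insert 31: [2, 23, 27, 28, 31, 86, 69, 16]
Insert 69: [2, 23, 27, 28, 31, 69, 86, 16]
Insert 16: [2, 16, 23, 27, 28, 31, 69, 86]

Sorted: [2, 16, 23, 27, 28, 31, 69, 86]


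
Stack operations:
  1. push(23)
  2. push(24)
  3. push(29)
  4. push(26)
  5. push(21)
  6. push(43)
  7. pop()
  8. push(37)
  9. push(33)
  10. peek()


push(23) -> [23]
push(24) -> [23, 24]
push(29) -> [23, 24, 29]
push(26) -> [23, 24, 29, 26]
push(21) -> [23, 24, 29, 26, 21]
push(43) -> [23, 24, 29, 26, 21, 43]
pop()->43, [23, 24, 29, 26, 21]
push(37) -> [23, 24, 29, 26, 21, 37]
push(33) -> [23, 24, 29, 26, 21, 37, 33]
peek()->33

Final stack: [23, 24, 29, 26, 21, 37, 33]


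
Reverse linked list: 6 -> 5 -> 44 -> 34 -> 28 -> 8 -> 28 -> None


Step 1: curr=6, set curr.next=prev(None) | reversed so far: 6
Step 2: curr=5, set curr.next=prev(6) | reversed so far: 5 -> 6
Step 3: curr=44, set curr.next=prev(5) | reversed so far: 44 -> 5 -> 6
Step 4: curr=34, set curr.next=prev(44) | reversed so far: 34 -> 44 -> 5 -> 6
Step 5: curr=28, set curr.next=prev(34) | reversed so far: 28 -> 34 -> 44 -> 5 -> 6
Step 6: curr=8, set curr.next=prev(28) | reversed so far: 8 -> 28 -> 34 -> 44 -> 5 -> 6
Step 7: curr=28, set curr.next=prev(8) | reversed so far: 28 -> 8 -> 28 -> 34 -> 44 -> 5 -> 6

28 -> 8 -> 28 -> 34 -> 44 -> 5 -> 6 -> None


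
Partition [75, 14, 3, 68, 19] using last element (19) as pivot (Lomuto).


Pivot: 19
  14 <= 19: swap -> [14, 75, 3, 68, 19]
  3 <= 19: swap -> [14, 3, 75, 68, 19]
Place pivot at 2: [14, 3, 19, 68, 75]

Partitioned: [14, 3, 19, 68, 75]


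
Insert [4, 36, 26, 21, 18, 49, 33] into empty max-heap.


Insert 4: [4]
Insert 36: [36, 4]
Insert 26: [36, 4, 26]
Insert 21: [36, 21, 26, 4]
Insert 18: [36, 21, 26, 4, 18]
Insert 49: [49, 21, 36, 4, 18, 26]
Insert 33: [49, 21, 36, 4, 18, 26, 33]

Final heap: [49, 21, 36, 4, 18, 26, 33]


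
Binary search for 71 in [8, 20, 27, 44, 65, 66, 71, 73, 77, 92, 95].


Step 1: lo=0, hi=10, mid=5, val=66
Step 2: lo=6, hi=10, mid=8, val=77
Step 3: lo=6, hi=7, mid=6, val=71

Found at index 6


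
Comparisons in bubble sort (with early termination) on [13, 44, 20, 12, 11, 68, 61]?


Algorithm: bubble sort (with early termination)
Input: [13, 44, 20, 12, 11, 68, 61]
Sorted: [11, 12, 13, 20, 44, 61, 68]

20


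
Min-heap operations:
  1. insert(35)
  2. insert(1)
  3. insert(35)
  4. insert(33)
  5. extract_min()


insert(35) -> [35]
insert(1) -> [1, 35]
insert(35) -> [1, 35, 35]
insert(33) -> [1, 33, 35, 35]
extract_min()->1, [33, 35, 35]

Final heap: [33, 35, 35]


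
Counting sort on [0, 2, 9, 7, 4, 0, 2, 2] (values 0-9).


Input: [0, 2, 9, 7, 4, 0, 2, 2]
Counts: [2, 0, 3, 0, 1, 0, 0, 1, 0, 1]

Sorted: [0, 0, 2, 2, 2, 4, 7, 9]


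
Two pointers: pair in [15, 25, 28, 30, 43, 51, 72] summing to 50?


lo=0(15)+hi=6(72)=87
lo=0(15)+hi=5(51)=66
lo=0(15)+hi=4(43)=58
lo=0(15)+hi=3(30)=45
lo=1(25)+hi=3(30)=55
lo=1(25)+hi=2(28)=53

No pair found


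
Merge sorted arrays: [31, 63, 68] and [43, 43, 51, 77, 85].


Take 31 from A
Take 43 from B
Take 43 from B
Take 51 from B
Take 63 from A
Take 68 from A

Merged: [31, 43, 43, 51, 63, 68, 77, 85]


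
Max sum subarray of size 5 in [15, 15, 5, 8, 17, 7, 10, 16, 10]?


[0:5]: 60
[1:6]: 52
[2:7]: 47
[3:8]: 58
[4:9]: 60

Max: 60 at [0:5]


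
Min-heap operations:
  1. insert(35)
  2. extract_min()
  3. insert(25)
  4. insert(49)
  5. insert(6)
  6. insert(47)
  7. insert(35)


insert(35) -> [35]
extract_min()->35, []
insert(25) -> [25]
insert(49) -> [25, 49]
insert(6) -> [6, 49, 25]
insert(47) -> [6, 47, 25, 49]
insert(35) -> [6, 35, 25, 49, 47]

Final heap: [6, 35, 25, 49, 47]


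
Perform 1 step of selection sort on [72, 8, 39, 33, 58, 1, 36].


Initial: [72, 8, 39, 33, 58, 1, 36]
Step 1: min=1 at 5
  Swap: [1, 8, 39, 33, 58, 72, 36]

After 1 step: [1, 8, 39, 33, 58, 72, 36]


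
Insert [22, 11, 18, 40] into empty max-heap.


Insert 22: [22]
Insert 11: [22, 11]
Insert 18: [22, 11, 18]
Insert 40: [40, 22, 18, 11]

Final heap: [40, 22, 18, 11]


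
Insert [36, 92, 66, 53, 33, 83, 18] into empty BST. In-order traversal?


Insert 36: root
Insert 92: R from 36
Insert 66: R from 36 -> L from 92
Insert 53: R from 36 -> L from 92 -> L from 66
Insert 33: L from 36
Insert 83: R from 36 -> L from 92 -> R from 66
Insert 18: L from 36 -> L from 33

In-order: [18, 33, 36, 53, 66, 83, 92]


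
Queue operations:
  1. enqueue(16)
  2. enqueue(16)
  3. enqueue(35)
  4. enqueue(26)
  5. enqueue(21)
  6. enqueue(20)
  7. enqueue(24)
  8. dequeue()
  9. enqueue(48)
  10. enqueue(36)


enqueue(16) -> [16]
enqueue(16) -> [16, 16]
enqueue(35) -> [16, 16, 35]
enqueue(26) -> [16, 16, 35, 26]
enqueue(21) -> [16, 16, 35, 26, 21]
enqueue(20) -> [16, 16, 35, 26, 21, 20]
enqueue(24) -> [16, 16, 35, 26, 21, 20, 24]
dequeue()->16, [16, 35, 26, 21, 20, 24]
enqueue(48) -> [16, 35, 26, 21, 20, 24, 48]
enqueue(36) -> [16, 35, 26, 21, 20, 24, 48, 36]

Final queue: [16, 35, 26, 21, 20, 24, 48, 36]


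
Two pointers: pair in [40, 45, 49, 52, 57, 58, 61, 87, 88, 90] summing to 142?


lo=0(40)+hi=9(90)=130
lo=1(45)+hi=9(90)=135
lo=2(49)+hi=9(90)=139
lo=3(52)+hi=9(90)=142

Yes: 52+90=142


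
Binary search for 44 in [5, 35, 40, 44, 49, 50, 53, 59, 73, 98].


Step 1: lo=0, hi=9, mid=4, val=49
Step 2: lo=0, hi=3, mid=1, val=35
Step 3: lo=2, hi=3, mid=2, val=40
Step 4: lo=3, hi=3, mid=3, val=44

Found at index 3


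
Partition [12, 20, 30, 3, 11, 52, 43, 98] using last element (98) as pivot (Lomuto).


Pivot: 98
  12 <= 98: advance i (no swap)
  20 <= 98: advance i (no swap)
  30 <= 98: advance i (no swap)
  3 <= 98: advance i (no swap)
  11 <= 98: advance i (no swap)
  52 <= 98: advance i (no swap)
  43 <= 98: advance i (no swap)
Place pivot at 7: [12, 20, 30, 3, 11, 52, 43, 98]

Partitioned: [12, 20, 30, 3, 11, 52, 43, 98]


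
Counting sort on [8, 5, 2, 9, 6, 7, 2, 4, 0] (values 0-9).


Input: [8, 5, 2, 9, 6, 7, 2, 4, 0]
Counts: [1, 0, 2, 0, 1, 1, 1, 1, 1, 1]

Sorted: [0, 2, 2, 4, 5, 6, 7, 8, 9]


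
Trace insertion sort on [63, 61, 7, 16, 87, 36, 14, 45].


Initial: [63, 61, 7, 16, 87, 36, 14, 45]
Insert 61: [61, 63, 7, 16, 87, 36, 14, 45]
Insert 7: [7, 61, 63, 16, 87, 36, 14, 45]
Insert 16: [7, 16, 61, 63, 87, 36, 14, 45]
Insert 87: [7, 16, 61, 63, 87, 36, 14, 45]
Insert 36: [7, 16, 36, 61, 63, 87, 14, 45]
Insert 14: [7, 14, 16, 36, 61, 63, 87, 45]
Insert 45: [7, 14, 16, 36, 45, 61, 63, 87]

Sorted: [7, 14, 16, 36, 45, 61, 63, 87]


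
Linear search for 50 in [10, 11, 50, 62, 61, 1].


i=0: 10!=50
i=1: 11!=50
i=2: 50==50 found!

Found at 2, 3 comps


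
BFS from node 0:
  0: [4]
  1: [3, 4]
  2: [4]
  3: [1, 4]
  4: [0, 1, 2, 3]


Visit 0, enqueue [4]
Visit 4, enqueue [1, 2, 3]
Visit 1, enqueue []
Visit 2, enqueue []
Visit 3, enqueue []

BFS order: [0, 4, 1, 2, 3]


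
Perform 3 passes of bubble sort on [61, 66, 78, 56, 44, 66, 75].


Initial: [61, 66, 78, 56, 44, 66, 75]
Pass 1: [61, 66, 56, 44, 66, 75, 78] (4 swaps)
Pass 2: [61, 56, 44, 66, 66, 75, 78] (2 swaps)
Pass 3: [56, 44, 61, 66, 66, 75, 78] (2 swaps)

After 3 passes: [56, 44, 61, 66, 66, 75, 78]


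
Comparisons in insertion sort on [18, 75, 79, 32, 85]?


Algorithm: insertion sort
Input: [18, 75, 79, 32, 85]
Sorted: [18, 32, 75, 79, 85]

6


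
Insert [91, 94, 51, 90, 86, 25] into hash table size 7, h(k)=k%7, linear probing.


Insert 91: h=0 -> slot 0
Insert 94: h=3 -> slot 3
Insert 51: h=2 -> slot 2
Insert 90: h=6 -> slot 6
Insert 86: h=2, 2 probes -> slot 4
Insert 25: h=4, 1 probes -> slot 5

Table: [91, None, 51, 94, 86, 25, 90]


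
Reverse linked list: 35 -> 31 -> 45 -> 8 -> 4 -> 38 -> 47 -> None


Step 1: curr=35, set curr.next=prev(None) | reversed so far: 35
Step 2: curr=31, set curr.next=prev(35) | reversed so far: 31 -> 35
Step 3: curr=45, set curr.next=prev(31) | reversed so far: 45 -> 31 -> 35
Step 4: curr=8, set curr.next=prev(45) | reversed so far: 8 -> 45 -> 31 -> 35
Step 5: curr=4, set curr.next=prev(8) | reversed so far: 4 -> 8 -> 45 -> 31 -> 35
Step 6: curr=38, set curr.next=prev(4) | reversed so far: 38 -> 4 -> 8 -> 45 -> 31 -> 35
Step 7: curr=47, set curr.next=prev(38) | reversed so far: 47 -> 38 -> 4 -> 8 -> 45 -> 31 -> 35

47 -> 38 -> 4 -> 8 -> 45 -> 31 -> 35 -> None


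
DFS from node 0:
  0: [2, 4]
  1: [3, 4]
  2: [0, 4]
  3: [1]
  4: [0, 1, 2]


Visit 0, push [4, 2]
Visit 2, push [4]
Visit 4, push [1]
Visit 1, push [3]
Visit 3, push []

DFS order: [0, 2, 4, 1, 3]


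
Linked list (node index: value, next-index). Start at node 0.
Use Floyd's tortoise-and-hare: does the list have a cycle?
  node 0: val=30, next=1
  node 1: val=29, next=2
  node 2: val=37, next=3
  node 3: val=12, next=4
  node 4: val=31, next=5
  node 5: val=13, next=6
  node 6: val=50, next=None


Floyd's tortoise (slow, +1) and hare (fast, +2):
  init: slow=0, fast=0
  step 1: slow=1, fast=2
  step 2: slow=2, fast=4
  step 3: slow=3, fast=6
  step 4: fast -> None, no cycle

Cycle: no


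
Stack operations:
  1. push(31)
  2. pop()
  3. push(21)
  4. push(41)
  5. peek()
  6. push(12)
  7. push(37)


push(31) -> [31]
pop()->31, []
push(21) -> [21]
push(41) -> [21, 41]
peek()->41
push(12) -> [21, 41, 12]
push(37) -> [21, 41, 12, 37]

Final stack: [21, 41, 12, 37]


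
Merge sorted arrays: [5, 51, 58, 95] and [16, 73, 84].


Take 5 from A
Take 16 from B
Take 51 from A
Take 58 from A
Take 73 from B
Take 84 from B

Merged: [5, 16, 51, 58, 73, 84, 95]


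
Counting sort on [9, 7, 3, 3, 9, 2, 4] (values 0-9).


Input: [9, 7, 3, 3, 9, 2, 4]
Counts: [0, 0, 1, 2, 1, 0, 0, 1, 0, 2]

Sorted: [2, 3, 3, 4, 7, 9, 9]


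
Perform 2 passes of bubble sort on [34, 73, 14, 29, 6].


Initial: [34, 73, 14, 29, 6]
Pass 1: [34, 14, 29, 6, 73] (3 swaps)
Pass 2: [14, 29, 6, 34, 73] (3 swaps)

After 2 passes: [14, 29, 6, 34, 73]


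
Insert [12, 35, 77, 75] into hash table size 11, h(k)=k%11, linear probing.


Insert 12: h=1 -> slot 1
Insert 35: h=2 -> slot 2
Insert 77: h=0 -> slot 0
Insert 75: h=9 -> slot 9

Table: [77, 12, 35, None, None, None, None, None, None, 75, None]


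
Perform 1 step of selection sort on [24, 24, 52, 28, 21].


Initial: [24, 24, 52, 28, 21]
Step 1: min=21 at 4
  Swap: [21, 24, 52, 28, 24]

After 1 step: [21, 24, 52, 28, 24]


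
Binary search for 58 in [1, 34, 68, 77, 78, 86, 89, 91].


Step 1: lo=0, hi=7, mid=3, val=77
Step 2: lo=0, hi=2, mid=1, val=34
Step 3: lo=2, hi=2, mid=2, val=68

Not found


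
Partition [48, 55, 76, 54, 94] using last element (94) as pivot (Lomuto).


Pivot: 94
  48 <= 94: advance i (no swap)
  55 <= 94: advance i (no swap)
  76 <= 94: advance i (no swap)
  54 <= 94: advance i (no swap)
Place pivot at 4: [48, 55, 76, 54, 94]

Partitioned: [48, 55, 76, 54, 94]


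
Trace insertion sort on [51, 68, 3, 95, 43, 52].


Initial: [51, 68, 3, 95, 43, 52]
Insert 68: [51, 68, 3, 95, 43, 52]
Insert 3: [3, 51, 68, 95, 43, 52]
Insert 95: [3, 51, 68, 95, 43, 52]
Insert 43: [3, 43, 51, 68, 95, 52]
Insert 52: [3, 43, 51, 52, 68, 95]

Sorted: [3, 43, 51, 52, 68, 95]


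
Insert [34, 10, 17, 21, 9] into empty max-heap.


Insert 34: [34]
Insert 10: [34, 10]
Insert 17: [34, 10, 17]
Insert 21: [34, 21, 17, 10]
Insert 9: [34, 21, 17, 10, 9]

Final heap: [34, 21, 17, 10, 9]


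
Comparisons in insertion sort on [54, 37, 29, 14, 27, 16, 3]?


Algorithm: insertion sort
Input: [54, 37, 29, 14, 27, 16, 3]
Sorted: [3, 14, 16, 27, 29, 37, 54]

21


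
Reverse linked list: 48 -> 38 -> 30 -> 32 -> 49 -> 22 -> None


Step 1: curr=48, set curr.next=prev(None) | reversed so far: 48
Step 2: curr=38, set curr.next=prev(48) | reversed so far: 38 -> 48
Step 3: curr=30, set curr.next=prev(38) | reversed so far: 30 -> 38 -> 48
Step 4: curr=32, set curr.next=prev(30) | reversed so far: 32 -> 30 -> 38 -> 48
Step 5: curr=49, set curr.next=prev(32) | reversed so far: 49 -> 32 -> 30 -> 38 -> 48
Step 6: curr=22, set curr.next=prev(49) | reversed so far: 22 -> 49 -> 32 -> 30 -> 38 -> 48

22 -> 49 -> 32 -> 30 -> 38 -> 48 -> None


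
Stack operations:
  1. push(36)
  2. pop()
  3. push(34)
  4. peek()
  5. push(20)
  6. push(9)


push(36) -> [36]
pop()->36, []
push(34) -> [34]
peek()->34
push(20) -> [34, 20]
push(9) -> [34, 20, 9]

Final stack: [34, 20, 9]


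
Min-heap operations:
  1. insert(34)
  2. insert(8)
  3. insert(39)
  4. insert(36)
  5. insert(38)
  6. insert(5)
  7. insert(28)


insert(34) -> [34]
insert(8) -> [8, 34]
insert(39) -> [8, 34, 39]
insert(36) -> [8, 34, 39, 36]
insert(38) -> [8, 34, 39, 36, 38]
insert(5) -> [5, 34, 8, 36, 38, 39]
insert(28) -> [5, 34, 8, 36, 38, 39, 28]

Final heap: [5, 34, 8, 36, 38, 39, 28]


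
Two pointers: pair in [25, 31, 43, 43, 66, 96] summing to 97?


lo=0(25)+hi=5(96)=121
lo=0(25)+hi=4(66)=91
lo=1(31)+hi=4(66)=97

Yes: 31+66=97


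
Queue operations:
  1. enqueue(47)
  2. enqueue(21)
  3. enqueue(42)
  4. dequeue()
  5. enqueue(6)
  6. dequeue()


enqueue(47) -> [47]
enqueue(21) -> [47, 21]
enqueue(42) -> [47, 21, 42]
dequeue()->47, [21, 42]
enqueue(6) -> [21, 42, 6]
dequeue()->21, [42, 6]

Final queue: [42, 6]


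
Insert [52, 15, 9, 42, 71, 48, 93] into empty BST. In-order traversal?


Insert 52: root
Insert 15: L from 52
Insert 9: L from 52 -> L from 15
Insert 42: L from 52 -> R from 15
Insert 71: R from 52
Insert 48: L from 52 -> R from 15 -> R from 42
Insert 93: R from 52 -> R from 71

In-order: [9, 15, 42, 48, 52, 71, 93]


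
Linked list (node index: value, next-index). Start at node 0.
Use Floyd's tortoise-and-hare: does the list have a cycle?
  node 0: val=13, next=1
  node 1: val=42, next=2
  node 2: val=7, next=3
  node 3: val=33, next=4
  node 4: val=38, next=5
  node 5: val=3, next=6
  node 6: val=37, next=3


Floyd's tortoise (slow, +1) and hare (fast, +2):
  init: slow=0, fast=0
  step 1: slow=1, fast=2
  step 2: slow=2, fast=4
  step 3: slow=3, fast=6
  step 4: slow=4, fast=4
  slow == fast at node 4: cycle detected

Cycle: yes


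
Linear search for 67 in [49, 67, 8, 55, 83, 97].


i=0: 49!=67
i=1: 67==67 found!

Found at 1, 2 comps


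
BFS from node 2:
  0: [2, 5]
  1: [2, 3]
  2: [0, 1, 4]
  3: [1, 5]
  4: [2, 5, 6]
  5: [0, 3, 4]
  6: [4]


Visit 2, enqueue [0, 1, 4]
Visit 0, enqueue [5]
Visit 1, enqueue [3]
Visit 4, enqueue [6]
Visit 5, enqueue []
Visit 3, enqueue []
Visit 6, enqueue []

BFS order: [2, 0, 1, 4, 5, 3, 6]


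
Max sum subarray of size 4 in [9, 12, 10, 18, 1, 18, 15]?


[0:4]: 49
[1:5]: 41
[2:6]: 47
[3:7]: 52

Max: 52 at [3:7]


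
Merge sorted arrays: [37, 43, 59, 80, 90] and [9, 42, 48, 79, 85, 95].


Take 9 from B
Take 37 from A
Take 42 from B
Take 43 from A
Take 48 from B
Take 59 from A
Take 79 from B
Take 80 from A
Take 85 from B
Take 90 from A

Merged: [9, 37, 42, 43, 48, 59, 79, 80, 85, 90, 95]


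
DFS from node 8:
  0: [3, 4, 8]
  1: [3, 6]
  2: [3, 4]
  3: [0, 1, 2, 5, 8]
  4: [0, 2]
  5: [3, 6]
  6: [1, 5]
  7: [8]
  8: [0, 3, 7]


Visit 8, push [7, 3, 0]
Visit 0, push [4, 3]
Visit 3, push [5, 2, 1]
Visit 1, push [6]
Visit 6, push [5]
Visit 5, push []
Visit 2, push [4]
Visit 4, push []
Visit 7, push []

DFS order: [8, 0, 3, 1, 6, 5, 2, 4, 7]


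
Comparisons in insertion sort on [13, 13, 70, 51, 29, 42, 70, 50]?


Algorithm: insertion sort
Input: [13, 13, 70, 51, 29, 42, 70, 50]
Sorted: [13, 13, 29, 42, 50, 51, 70, 70]

15


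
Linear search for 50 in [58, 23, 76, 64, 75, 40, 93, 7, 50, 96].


i=0: 58!=50
i=1: 23!=50
i=2: 76!=50
i=3: 64!=50
i=4: 75!=50
i=5: 40!=50
i=6: 93!=50
i=7: 7!=50
i=8: 50==50 found!

Found at 8, 9 comps


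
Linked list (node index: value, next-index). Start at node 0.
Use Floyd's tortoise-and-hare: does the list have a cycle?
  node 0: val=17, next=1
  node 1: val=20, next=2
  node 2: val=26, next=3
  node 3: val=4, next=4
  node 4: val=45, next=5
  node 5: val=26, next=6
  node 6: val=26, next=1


Floyd's tortoise (slow, +1) and hare (fast, +2):
  init: slow=0, fast=0
  step 1: slow=1, fast=2
  step 2: slow=2, fast=4
  step 3: slow=3, fast=6
  step 4: slow=4, fast=2
  step 5: slow=5, fast=4
  step 6: slow=6, fast=6
  slow == fast at node 6: cycle detected

Cycle: yes


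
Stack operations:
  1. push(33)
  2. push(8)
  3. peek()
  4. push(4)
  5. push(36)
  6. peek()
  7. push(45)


push(33) -> [33]
push(8) -> [33, 8]
peek()->8
push(4) -> [33, 8, 4]
push(36) -> [33, 8, 4, 36]
peek()->36
push(45) -> [33, 8, 4, 36, 45]

Final stack: [33, 8, 4, 36, 45]


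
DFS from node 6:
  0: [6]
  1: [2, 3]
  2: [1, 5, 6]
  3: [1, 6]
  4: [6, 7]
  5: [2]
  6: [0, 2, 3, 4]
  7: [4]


Visit 6, push [4, 3, 2, 0]
Visit 0, push []
Visit 2, push [5, 1]
Visit 1, push [3]
Visit 3, push []
Visit 5, push []
Visit 4, push [7]
Visit 7, push []

DFS order: [6, 0, 2, 1, 3, 5, 4, 7]


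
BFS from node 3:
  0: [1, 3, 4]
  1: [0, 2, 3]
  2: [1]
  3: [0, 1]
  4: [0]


Visit 3, enqueue [0, 1]
Visit 0, enqueue [4]
Visit 1, enqueue [2]
Visit 4, enqueue []
Visit 2, enqueue []

BFS order: [3, 0, 1, 4, 2]


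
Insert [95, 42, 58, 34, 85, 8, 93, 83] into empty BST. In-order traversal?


Insert 95: root
Insert 42: L from 95
Insert 58: L from 95 -> R from 42
Insert 34: L from 95 -> L from 42
Insert 85: L from 95 -> R from 42 -> R from 58
Insert 8: L from 95 -> L from 42 -> L from 34
Insert 93: L from 95 -> R from 42 -> R from 58 -> R from 85
Insert 83: L from 95 -> R from 42 -> R from 58 -> L from 85

In-order: [8, 34, 42, 58, 83, 85, 93, 95]


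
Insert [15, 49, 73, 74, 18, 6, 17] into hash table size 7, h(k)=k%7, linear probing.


Insert 15: h=1 -> slot 1
Insert 49: h=0 -> slot 0
Insert 73: h=3 -> slot 3
Insert 74: h=4 -> slot 4
Insert 18: h=4, 1 probes -> slot 5
Insert 6: h=6 -> slot 6
Insert 17: h=3, 6 probes -> slot 2

Table: [49, 15, 17, 73, 74, 18, 6]


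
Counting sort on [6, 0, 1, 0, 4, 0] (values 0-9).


Input: [6, 0, 1, 0, 4, 0]
Counts: [3, 1, 0, 0, 1, 0, 1, 0, 0, 0]

Sorted: [0, 0, 0, 1, 4, 6]


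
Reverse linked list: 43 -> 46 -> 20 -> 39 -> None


Step 1: curr=43, set curr.next=prev(None) | reversed so far: 43
Step 2: curr=46, set curr.next=prev(43) | reversed so far: 46 -> 43
Step 3: curr=20, set curr.next=prev(46) | reversed so far: 20 -> 46 -> 43
Step 4: curr=39, set curr.next=prev(20) | reversed so far: 39 -> 20 -> 46 -> 43

39 -> 20 -> 46 -> 43 -> None


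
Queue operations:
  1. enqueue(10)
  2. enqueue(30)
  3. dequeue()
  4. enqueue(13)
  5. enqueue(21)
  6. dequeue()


enqueue(10) -> [10]
enqueue(30) -> [10, 30]
dequeue()->10, [30]
enqueue(13) -> [30, 13]
enqueue(21) -> [30, 13, 21]
dequeue()->30, [13, 21]

Final queue: [13, 21]


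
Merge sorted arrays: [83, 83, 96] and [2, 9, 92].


Take 2 from B
Take 9 from B
Take 83 from A
Take 83 from A
Take 92 from B

Merged: [2, 9, 83, 83, 92, 96]


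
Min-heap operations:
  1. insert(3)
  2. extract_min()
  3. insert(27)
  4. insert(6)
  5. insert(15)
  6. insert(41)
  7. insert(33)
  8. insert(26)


insert(3) -> [3]
extract_min()->3, []
insert(27) -> [27]
insert(6) -> [6, 27]
insert(15) -> [6, 27, 15]
insert(41) -> [6, 27, 15, 41]
insert(33) -> [6, 27, 15, 41, 33]
insert(26) -> [6, 27, 15, 41, 33, 26]

Final heap: [6, 27, 15, 41, 33, 26]


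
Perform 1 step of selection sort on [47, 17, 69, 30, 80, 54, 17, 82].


Initial: [47, 17, 69, 30, 80, 54, 17, 82]
Step 1: min=17 at 1
  Swap: [17, 47, 69, 30, 80, 54, 17, 82]

After 1 step: [17, 47, 69, 30, 80, 54, 17, 82]


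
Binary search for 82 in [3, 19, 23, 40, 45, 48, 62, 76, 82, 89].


Step 1: lo=0, hi=9, mid=4, val=45
Step 2: lo=5, hi=9, mid=7, val=76
Step 3: lo=8, hi=9, mid=8, val=82

Found at index 8


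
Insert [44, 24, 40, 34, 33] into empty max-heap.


Insert 44: [44]
Insert 24: [44, 24]
Insert 40: [44, 24, 40]
Insert 34: [44, 34, 40, 24]
Insert 33: [44, 34, 40, 24, 33]

Final heap: [44, 34, 40, 24, 33]


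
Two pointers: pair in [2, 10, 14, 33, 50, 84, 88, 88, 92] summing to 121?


lo=0(2)+hi=8(92)=94
lo=1(10)+hi=8(92)=102
lo=2(14)+hi=8(92)=106
lo=3(33)+hi=8(92)=125
lo=3(33)+hi=7(88)=121

Yes: 33+88=121


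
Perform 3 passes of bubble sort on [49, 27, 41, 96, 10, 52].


Initial: [49, 27, 41, 96, 10, 52]
Pass 1: [27, 41, 49, 10, 52, 96] (4 swaps)
Pass 2: [27, 41, 10, 49, 52, 96] (1 swaps)
Pass 3: [27, 10, 41, 49, 52, 96] (1 swaps)

After 3 passes: [27, 10, 41, 49, 52, 96]


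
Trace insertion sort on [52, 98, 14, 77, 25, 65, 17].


Initial: [52, 98, 14, 77, 25, 65, 17]
Insert 98: [52, 98, 14, 77, 25, 65, 17]
Insert 14: [14, 52, 98, 77, 25, 65, 17]
Insert 77: [14, 52, 77, 98, 25, 65, 17]
Insert 25: [14, 25, 52, 77, 98, 65, 17]
Insert 65: [14, 25, 52, 65, 77, 98, 17]
Insert 17: [14, 17, 25, 52, 65, 77, 98]

Sorted: [14, 17, 25, 52, 65, 77, 98]


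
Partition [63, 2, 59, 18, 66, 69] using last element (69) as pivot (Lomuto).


Pivot: 69
  63 <= 69: advance i (no swap)
  2 <= 69: advance i (no swap)
  59 <= 69: advance i (no swap)
  18 <= 69: advance i (no swap)
  66 <= 69: advance i (no swap)
Place pivot at 5: [63, 2, 59, 18, 66, 69]

Partitioned: [63, 2, 59, 18, 66, 69]


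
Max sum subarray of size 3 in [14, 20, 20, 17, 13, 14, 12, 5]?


[0:3]: 54
[1:4]: 57
[2:5]: 50
[3:6]: 44
[4:7]: 39
[5:8]: 31

Max: 57 at [1:4]


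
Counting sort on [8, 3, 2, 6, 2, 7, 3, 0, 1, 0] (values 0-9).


Input: [8, 3, 2, 6, 2, 7, 3, 0, 1, 0]
Counts: [2, 1, 2, 2, 0, 0, 1, 1, 1, 0]

Sorted: [0, 0, 1, 2, 2, 3, 3, 6, 7, 8]


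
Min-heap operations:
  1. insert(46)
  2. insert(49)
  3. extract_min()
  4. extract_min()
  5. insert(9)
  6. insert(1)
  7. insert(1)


insert(46) -> [46]
insert(49) -> [46, 49]
extract_min()->46, [49]
extract_min()->49, []
insert(9) -> [9]
insert(1) -> [1, 9]
insert(1) -> [1, 9, 1]

Final heap: [1, 9, 1]


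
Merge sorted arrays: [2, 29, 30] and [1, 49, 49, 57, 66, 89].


Take 1 from B
Take 2 from A
Take 29 from A
Take 30 from A

Merged: [1, 2, 29, 30, 49, 49, 57, 66, 89]


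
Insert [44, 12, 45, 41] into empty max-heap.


Insert 44: [44]
Insert 12: [44, 12]
Insert 45: [45, 12, 44]
Insert 41: [45, 41, 44, 12]

Final heap: [45, 41, 44, 12]


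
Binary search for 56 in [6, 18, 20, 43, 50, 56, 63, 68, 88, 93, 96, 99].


Step 1: lo=0, hi=11, mid=5, val=56

Found at index 5


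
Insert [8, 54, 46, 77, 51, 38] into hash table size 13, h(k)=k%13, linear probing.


Insert 8: h=8 -> slot 8
Insert 54: h=2 -> slot 2
Insert 46: h=7 -> slot 7
Insert 77: h=12 -> slot 12
Insert 51: h=12, 1 probes -> slot 0
Insert 38: h=12, 2 probes -> slot 1

Table: [51, 38, 54, None, None, None, None, 46, 8, None, None, None, 77]


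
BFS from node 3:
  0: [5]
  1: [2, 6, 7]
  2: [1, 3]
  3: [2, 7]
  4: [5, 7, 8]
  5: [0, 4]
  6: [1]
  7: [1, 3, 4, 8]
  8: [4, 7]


Visit 3, enqueue [2, 7]
Visit 2, enqueue [1]
Visit 7, enqueue [4, 8]
Visit 1, enqueue [6]
Visit 4, enqueue [5]
Visit 8, enqueue []
Visit 6, enqueue []
Visit 5, enqueue [0]
Visit 0, enqueue []

BFS order: [3, 2, 7, 1, 4, 8, 6, 5, 0]


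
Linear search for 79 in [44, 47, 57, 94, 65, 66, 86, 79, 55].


i=0: 44!=79
i=1: 47!=79
i=2: 57!=79
i=3: 94!=79
i=4: 65!=79
i=5: 66!=79
i=6: 86!=79
i=7: 79==79 found!

Found at 7, 8 comps


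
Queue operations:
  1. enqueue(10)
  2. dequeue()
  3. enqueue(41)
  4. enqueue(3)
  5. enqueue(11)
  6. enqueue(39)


enqueue(10) -> [10]
dequeue()->10, []
enqueue(41) -> [41]
enqueue(3) -> [41, 3]
enqueue(11) -> [41, 3, 11]
enqueue(39) -> [41, 3, 11, 39]

Final queue: [41, 3, 11, 39]


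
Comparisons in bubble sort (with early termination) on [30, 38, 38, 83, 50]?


Algorithm: bubble sort (with early termination)
Input: [30, 38, 38, 83, 50]
Sorted: [30, 38, 38, 50, 83]

7


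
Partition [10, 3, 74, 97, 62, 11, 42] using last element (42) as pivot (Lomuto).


Pivot: 42
  10 <= 42: advance i (no swap)
  3 <= 42: advance i (no swap)
  11 <= 42: swap -> [10, 3, 11, 97, 62, 74, 42]
Place pivot at 3: [10, 3, 11, 42, 62, 74, 97]

Partitioned: [10, 3, 11, 42, 62, 74, 97]


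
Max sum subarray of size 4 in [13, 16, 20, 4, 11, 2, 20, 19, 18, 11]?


[0:4]: 53
[1:5]: 51
[2:6]: 37
[3:7]: 37
[4:8]: 52
[5:9]: 59
[6:10]: 68

Max: 68 at [6:10]


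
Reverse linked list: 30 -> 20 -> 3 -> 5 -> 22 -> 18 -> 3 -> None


Step 1: curr=30, set curr.next=prev(None) | reversed so far: 30
Step 2: curr=20, set curr.next=prev(30) | reversed so far: 20 -> 30
Step 3: curr=3, set curr.next=prev(20) | reversed so far: 3 -> 20 -> 30
Step 4: curr=5, set curr.next=prev(3) | reversed so far: 5 -> 3 -> 20 -> 30
Step 5: curr=22, set curr.next=prev(5) | reversed so far: 22 -> 5 -> 3 -> 20 -> 30
Step 6: curr=18, set curr.next=prev(22) | reversed so far: 18 -> 22 -> 5 -> 3 -> 20 -> 30
Step 7: curr=3, set curr.next=prev(18) | reversed so far: 3 -> 18 -> 22 -> 5 -> 3 -> 20 -> 30

3 -> 18 -> 22 -> 5 -> 3 -> 20 -> 30 -> None


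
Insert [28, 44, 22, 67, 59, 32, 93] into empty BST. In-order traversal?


Insert 28: root
Insert 44: R from 28
Insert 22: L from 28
Insert 67: R from 28 -> R from 44
Insert 59: R from 28 -> R from 44 -> L from 67
Insert 32: R from 28 -> L from 44
Insert 93: R from 28 -> R from 44 -> R from 67

In-order: [22, 28, 32, 44, 59, 67, 93]


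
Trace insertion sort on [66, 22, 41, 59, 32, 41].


Initial: [66, 22, 41, 59, 32, 41]
Insert 22: [22, 66, 41, 59, 32, 41]
Insert 41: [22, 41, 66, 59, 32, 41]
Insert 59: [22, 41, 59, 66, 32, 41]
Insert 32: [22, 32, 41, 59, 66, 41]
Insert 41: [22, 32, 41, 41, 59, 66]

Sorted: [22, 32, 41, 41, 59, 66]


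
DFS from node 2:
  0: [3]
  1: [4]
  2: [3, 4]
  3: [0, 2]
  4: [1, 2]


Visit 2, push [4, 3]
Visit 3, push [0]
Visit 0, push []
Visit 4, push [1]
Visit 1, push []

DFS order: [2, 3, 0, 4, 1]


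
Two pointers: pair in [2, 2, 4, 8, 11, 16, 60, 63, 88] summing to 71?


lo=0(2)+hi=8(88)=90
lo=0(2)+hi=7(63)=65
lo=1(2)+hi=7(63)=65
lo=2(4)+hi=7(63)=67
lo=3(8)+hi=7(63)=71

Yes: 8+63=71


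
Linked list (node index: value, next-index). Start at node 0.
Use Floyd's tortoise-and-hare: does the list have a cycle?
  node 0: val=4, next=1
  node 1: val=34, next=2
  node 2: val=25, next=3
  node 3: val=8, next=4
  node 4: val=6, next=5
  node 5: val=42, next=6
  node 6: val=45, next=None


Floyd's tortoise (slow, +1) and hare (fast, +2):
  init: slow=0, fast=0
  step 1: slow=1, fast=2
  step 2: slow=2, fast=4
  step 3: slow=3, fast=6
  step 4: fast -> None, no cycle

Cycle: no


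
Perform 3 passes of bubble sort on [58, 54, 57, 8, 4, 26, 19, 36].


Initial: [58, 54, 57, 8, 4, 26, 19, 36]
Pass 1: [54, 57, 8, 4, 26, 19, 36, 58] (7 swaps)
Pass 2: [54, 8, 4, 26, 19, 36, 57, 58] (5 swaps)
Pass 3: [8, 4, 26, 19, 36, 54, 57, 58] (5 swaps)

After 3 passes: [8, 4, 26, 19, 36, 54, 57, 58]


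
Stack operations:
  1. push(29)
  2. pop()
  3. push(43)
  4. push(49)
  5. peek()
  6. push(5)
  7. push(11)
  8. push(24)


push(29) -> [29]
pop()->29, []
push(43) -> [43]
push(49) -> [43, 49]
peek()->49
push(5) -> [43, 49, 5]
push(11) -> [43, 49, 5, 11]
push(24) -> [43, 49, 5, 11, 24]

Final stack: [43, 49, 5, 11, 24]


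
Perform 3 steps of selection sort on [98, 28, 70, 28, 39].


Initial: [98, 28, 70, 28, 39]
Step 1: min=28 at 1
  Swap: [28, 98, 70, 28, 39]
Step 2: min=28 at 3
  Swap: [28, 28, 70, 98, 39]
Step 3: min=39 at 4
  Swap: [28, 28, 39, 98, 70]

After 3 steps: [28, 28, 39, 98, 70]


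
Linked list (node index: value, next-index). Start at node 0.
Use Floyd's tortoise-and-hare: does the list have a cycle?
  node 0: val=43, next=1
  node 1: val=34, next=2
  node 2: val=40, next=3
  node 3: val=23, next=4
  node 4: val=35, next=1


Floyd's tortoise (slow, +1) and hare (fast, +2):
  init: slow=0, fast=0
  step 1: slow=1, fast=2
  step 2: slow=2, fast=4
  step 3: slow=3, fast=2
  step 4: slow=4, fast=4
  slow == fast at node 4: cycle detected

Cycle: yes


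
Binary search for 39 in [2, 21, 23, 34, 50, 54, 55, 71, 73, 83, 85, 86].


Step 1: lo=0, hi=11, mid=5, val=54
Step 2: lo=0, hi=4, mid=2, val=23
Step 3: lo=3, hi=4, mid=3, val=34
Step 4: lo=4, hi=4, mid=4, val=50

Not found


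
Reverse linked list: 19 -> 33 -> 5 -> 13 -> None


Step 1: curr=19, set curr.next=prev(None) | reversed so far: 19
Step 2: curr=33, set curr.next=prev(19) | reversed so far: 33 -> 19
Step 3: curr=5, set curr.next=prev(33) | reversed so far: 5 -> 33 -> 19
Step 4: curr=13, set curr.next=prev(5) | reversed so far: 13 -> 5 -> 33 -> 19

13 -> 5 -> 33 -> 19 -> None


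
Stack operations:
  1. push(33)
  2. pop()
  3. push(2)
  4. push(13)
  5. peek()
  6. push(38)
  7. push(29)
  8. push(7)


push(33) -> [33]
pop()->33, []
push(2) -> [2]
push(13) -> [2, 13]
peek()->13
push(38) -> [2, 13, 38]
push(29) -> [2, 13, 38, 29]
push(7) -> [2, 13, 38, 29, 7]

Final stack: [2, 13, 38, 29, 7]


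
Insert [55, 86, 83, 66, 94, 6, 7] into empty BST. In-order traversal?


Insert 55: root
Insert 86: R from 55
Insert 83: R from 55 -> L from 86
Insert 66: R from 55 -> L from 86 -> L from 83
Insert 94: R from 55 -> R from 86
Insert 6: L from 55
Insert 7: L from 55 -> R from 6

In-order: [6, 7, 55, 66, 83, 86, 94]


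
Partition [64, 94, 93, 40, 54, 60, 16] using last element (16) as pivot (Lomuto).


Pivot: 16
Place pivot at 0: [16, 94, 93, 40, 54, 60, 64]

Partitioned: [16, 94, 93, 40, 54, 60, 64]


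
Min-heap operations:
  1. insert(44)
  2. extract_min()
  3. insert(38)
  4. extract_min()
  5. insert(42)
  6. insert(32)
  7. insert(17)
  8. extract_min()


insert(44) -> [44]
extract_min()->44, []
insert(38) -> [38]
extract_min()->38, []
insert(42) -> [42]
insert(32) -> [32, 42]
insert(17) -> [17, 42, 32]
extract_min()->17, [32, 42]

Final heap: [32, 42]


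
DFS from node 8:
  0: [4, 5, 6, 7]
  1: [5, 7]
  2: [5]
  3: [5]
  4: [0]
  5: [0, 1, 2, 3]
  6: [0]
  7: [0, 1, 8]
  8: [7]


Visit 8, push [7]
Visit 7, push [1, 0]
Visit 0, push [6, 5, 4]
Visit 4, push []
Visit 5, push [3, 2, 1]
Visit 1, push []
Visit 2, push []
Visit 3, push []
Visit 6, push []

DFS order: [8, 7, 0, 4, 5, 1, 2, 3, 6]


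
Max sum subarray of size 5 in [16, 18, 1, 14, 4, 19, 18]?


[0:5]: 53
[1:6]: 56
[2:7]: 56

Max: 56 at [1:6]


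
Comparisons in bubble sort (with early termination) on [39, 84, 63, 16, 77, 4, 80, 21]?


Algorithm: bubble sort (with early termination)
Input: [39, 84, 63, 16, 77, 4, 80, 21]
Sorted: [4, 16, 21, 39, 63, 77, 80, 84]

27


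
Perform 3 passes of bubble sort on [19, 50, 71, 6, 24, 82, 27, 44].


Initial: [19, 50, 71, 6, 24, 82, 27, 44]
Pass 1: [19, 50, 6, 24, 71, 27, 44, 82] (4 swaps)
Pass 2: [19, 6, 24, 50, 27, 44, 71, 82] (4 swaps)
Pass 3: [6, 19, 24, 27, 44, 50, 71, 82] (3 swaps)

After 3 passes: [6, 19, 24, 27, 44, 50, 71, 82]


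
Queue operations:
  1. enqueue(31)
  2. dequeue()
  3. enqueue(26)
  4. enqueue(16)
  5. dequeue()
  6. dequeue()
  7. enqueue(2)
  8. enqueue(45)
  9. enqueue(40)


enqueue(31) -> [31]
dequeue()->31, []
enqueue(26) -> [26]
enqueue(16) -> [26, 16]
dequeue()->26, [16]
dequeue()->16, []
enqueue(2) -> [2]
enqueue(45) -> [2, 45]
enqueue(40) -> [2, 45, 40]

Final queue: [2, 45, 40]


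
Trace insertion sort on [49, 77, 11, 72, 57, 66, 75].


Initial: [49, 77, 11, 72, 57, 66, 75]
Insert 77: [49, 77, 11, 72, 57, 66, 75]
Insert 11: [11, 49, 77, 72, 57, 66, 75]
Insert 72: [11, 49, 72, 77, 57, 66, 75]
Insert 57: [11, 49, 57, 72, 77, 66, 75]
Insert 66: [11, 49, 57, 66, 72, 77, 75]
Insert 75: [11, 49, 57, 66, 72, 75, 77]

Sorted: [11, 49, 57, 66, 72, 75, 77]


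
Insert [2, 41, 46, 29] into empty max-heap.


Insert 2: [2]
Insert 41: [41, 2]
Insert 46: [46, 2, 41]
Insert 29: [46, 29, 41, 2]

Final heap: [46, 29, 41, 2]


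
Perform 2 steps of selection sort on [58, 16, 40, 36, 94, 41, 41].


Initial: [58, 16, 40, 36, 94, 41, 41]
Step 1: min=16 at 1
  Swap: [16, 58, 40, 36, 94, 41, 41]
Step 2: min=36 at 3
  Swap: [16, 36, 40, 58, 94, 41, 41]

After 2 steps: [16, 36, 40, 58, 94, 41, 41]


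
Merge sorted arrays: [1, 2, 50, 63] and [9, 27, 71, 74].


Take 1 from A
Take 2 from A
Take 9 from B
Take 27 from B
Take 50 from A
Take 63 from A

Merged: [1, 2, 9, 27, 50, 63, 71, 74]


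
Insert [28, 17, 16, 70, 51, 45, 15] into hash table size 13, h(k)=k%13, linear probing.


Insert 28: h=2 -> slot 2
Insert 17: h=4 -> slot 4
Insert 16: h=3 -> slot 3
Insert 70: h=5 -> slot 5
Insert 51: h=12 -> slot 12
Insert 45: h=6 -> slot 6
Insert 15: h=2, 5 probes -> slot 7

Table: [None, None, 28, 16, 17, 70, 45, 15, None, None, None, None, 51]


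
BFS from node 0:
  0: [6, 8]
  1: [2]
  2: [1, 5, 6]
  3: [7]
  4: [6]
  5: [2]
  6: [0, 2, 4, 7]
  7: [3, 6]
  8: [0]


Visit 0, enqueue [6, 8]
Visit 6, enqueue [2, 4, 7]
Visit 8, enqueue []
Visit 2, enqueue [1, 5]
Visit 4, enqueue []
Visit 7, enqueue [3]
Visit 1, enqueue []
Visit 5, enqueue []
Visit 3, enqueue []

BFS order: [0, 6, 8, 2, 4, 7, 1, 5, 3]


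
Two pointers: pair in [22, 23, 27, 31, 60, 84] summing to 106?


lo=0(22)+hi=5(84)=106

Yes: 22+84=106


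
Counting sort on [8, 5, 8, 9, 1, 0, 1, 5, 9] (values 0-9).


Input: [8, 5, 8, 9, 1, 0, 1, 5, 9]
Counts: [1, 2, 0, 0, 0, 2, 0, 0, 2, 2]

Sorted: [0, 1, 1, 5, 5, 8, 8, 9, 9]


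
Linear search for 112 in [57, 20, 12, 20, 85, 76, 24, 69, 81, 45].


i=0: 57!=112
i=1: 20!=112
i=2: 12!=112
i=3: 20!=112
i=4: 85!=112
i=5: 76!=112
i=6: 24!=112
i=7: 69!=112
i=8: 81!=112
i=9: 45!=112

Not found, 10 comps


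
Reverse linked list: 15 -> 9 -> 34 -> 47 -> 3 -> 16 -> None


Step 1: curr=15, set curr.next=prev(None) | reversed so far: 15
Step 2: curr=9, set curr.next=prev(15) | reversed so far: 9 -> 15
Step 3: curr=34, set curr.next=prev(9) | reversed so far: 34 -> 9 -> 15
Step 4: curr=47, set curr.next=prev(34) | reversed so far: 47 -> 34 -> 9 -> 15
Step 5: curr=3, set curr.next=prev(47) | reversed so far: 3 -> 47 -> 34 -> 9 -> 15
Step 6: curr=16, set curr.next=prev(3) | reversed so far: 16 -> 3 -> 47 -> 34 -> 9 -> 15

16 -> 3 -> 47 -> 34 -> 9 -> 15 -> None


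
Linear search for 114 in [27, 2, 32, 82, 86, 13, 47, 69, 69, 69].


i=0: 27!=114
i=1: 2!=114
i=2: 32!=114
i=3: 82!=114
i=4: 86!=114
i=5: 13!=114
i=6: 47!=114
i=7: 69!=114
i=8: 69!=114
i=9: 69!=114

Not found, 10 comps


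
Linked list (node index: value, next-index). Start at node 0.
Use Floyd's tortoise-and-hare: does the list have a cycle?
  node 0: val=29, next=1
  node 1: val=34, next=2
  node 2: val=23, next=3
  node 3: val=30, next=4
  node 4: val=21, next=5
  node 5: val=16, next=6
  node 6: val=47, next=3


Floyd's tortoise (slow, +1) and hare (fast, +2):
  init: slow=0, fast=0
  step 1: slow=1, fast=2
  step 2: slow=2, fast=4
  step 3: slow=3, fast=6
  step 4: slow=4, fast=4
  slow == fast at node 4: cycle detected

Cycle: yes


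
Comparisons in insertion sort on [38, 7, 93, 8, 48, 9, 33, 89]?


Algorithm: insertion sort
Input: [38, 7, 93, 8, 48, 9, 33, 89]
Sorted: [7, 8, 9, 33, 38, 48, 89, 93]

17


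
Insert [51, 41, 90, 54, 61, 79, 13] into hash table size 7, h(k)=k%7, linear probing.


Insert 51: h=2 -> slot 2
Insert 41: h=6 -> slot 6
Insert 90: h=6, 1 probes -> slot 0
Insert 54: h=5 -> slot 5
Insert 61: h=5, 3 probes -> slot 1
Insert 79: h=2, 1 probes -> slot 3
Insert 13: h=6, 5 probes -> slot 4

Table: [90, 61, 51, 79, 13, 54, 41]


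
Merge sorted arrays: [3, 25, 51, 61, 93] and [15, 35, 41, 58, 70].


Take 3 from A
Take 15 from B
Take 25 from A
Take 35 from B
Take 41 from B
Take 51 from A
Take 58 from B
Take 61 from A
Take 70 from B

Merged: [3, 15, 25, 35, 41, 51, 58, 61, 70, 93]


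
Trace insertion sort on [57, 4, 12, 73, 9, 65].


Initial: [57, 4, 12, 73, 9, 65]
Insert 4: [4, 57, 12, 73, 9, 65]
Insert 12: [4, 12, 57, 73, 9, 65]
Insert 73: [4, 12, 57, 73, 9, 65]
Insert 9: [4, 9, 12, 57, 73, 65]
Insert 65: [4, 9, 12, 57, 65, 73]

Sorted: [4, 9, 12, 57, 65, 73]


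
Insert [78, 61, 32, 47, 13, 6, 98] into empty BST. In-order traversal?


Insert 78: root
Insert 61: L from 78
Insert 32: L from 78 -> L from 61
Insert 47: L from 78 -> L from 61 -> R from 32
Insert 13: L from 78 -> L from 61 -> L from 32
Insert 6: L from 78 -> L from 61 -> L from 32 -> L from 13
Insert 98: R from 78

In-order: [6, 13, 32, 47, 61, 78, 98]


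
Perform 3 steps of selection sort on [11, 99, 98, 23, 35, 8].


Initial: [11, 99, 98, 23, 35, 8]
Step 1: min=8 at 5
  Swap: [8, 99, 98, 23, 35, 11]
Step 2: min=11 at 5
  Swap: [8, 11, 98, 23, 35, 99]
Step 3: min=23 at 3
  Swap: [8, 11, 23, 98, 35, 99]

After 3 steps: [8, 11, 23, 98, 35, 99]


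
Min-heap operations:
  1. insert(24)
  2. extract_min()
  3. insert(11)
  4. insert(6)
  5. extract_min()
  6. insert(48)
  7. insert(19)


insert(24) -> [24]
extract_min()->24, []
insert(11) -> [11]
insert(6) -> [6, 11]
extract_min()->6, [11]
insert(48) -> [11, 48]
insert(19) -> [11, 48, 19]

Final heap: [11, 48, 19]


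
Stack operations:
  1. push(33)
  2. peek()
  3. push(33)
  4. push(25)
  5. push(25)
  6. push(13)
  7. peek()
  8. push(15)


push(33) -> [33]
peek()->33
push(33) -> [33, 33]
push(25) -> [33, 33, 25]
push(25) -> [33, 33, 25, 25]
push(13) -> [33, 33, 25, 25, 13]
peek()->13
push(15) -> [33, 33, 25, 25, 13, 15]

Final stack: [33, 33, 25, 25, 13, 15]


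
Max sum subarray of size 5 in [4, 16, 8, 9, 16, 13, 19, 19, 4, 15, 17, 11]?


[0:5]: 53
[1:6]: 62
[2:7]: 65
[3:8]: 76
[4:9]: 71
[5:10]: 70
[6:11]: 74
[7:12]: 66

Max: 76 at [3:8]


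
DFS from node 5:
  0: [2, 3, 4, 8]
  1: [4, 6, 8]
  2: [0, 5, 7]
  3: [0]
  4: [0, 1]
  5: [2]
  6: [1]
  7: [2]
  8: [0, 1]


Visit 5, push [2]
Visit 2, push [7, 0]
Visit 0, push [8, 4, 3]
Visit 3, push []
Visit 4, push [1]
Visit 1, push [8, 6]
Visit 6, push []
Visit 8, push []
Visit 7, push []

DFS order: [5, 2, 0, 3, 4, 1, 6, 8, 7]


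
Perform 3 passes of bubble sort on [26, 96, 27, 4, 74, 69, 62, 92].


Initial: [26, 96, 27, 4, 74, 69, 62, 92]
Pass 1: [26, 27, 4, 74, 69, 62, 92, 96] (6 swaps)
Pass 2: [26, 4, 27, 69, 62, 74, 92, 96] (3 swaps)
Pass 3: [4, 26, 27, 62, 69, 74, 92, 96] (2 swaps)

After 3 passes: [4, 26, 27, 62, 69, 74, 92, 96]


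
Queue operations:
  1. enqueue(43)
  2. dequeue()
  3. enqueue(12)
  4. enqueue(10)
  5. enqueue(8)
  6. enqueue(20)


enqueue(43) -> [43]
dequeue()->43, []
enqueue(12) -> [12]
enqueue(10) -> [12, 10]
enqueue(8) -> [12, 10, 8]
enqueue(20) -> [12, 10, 8, 20]

Final queue: [12, 10, 8, 20]


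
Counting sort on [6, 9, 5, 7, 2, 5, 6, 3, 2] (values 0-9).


Input: [6, 9, 5, 7, 2, 5, 6, 3, 2]
Counts: [0, 0, 2, 1, 0, 2, 2, 1, 0, 1]

Sorted: [2, 2, 3, 5, 5, 6, 6, 7, 9]


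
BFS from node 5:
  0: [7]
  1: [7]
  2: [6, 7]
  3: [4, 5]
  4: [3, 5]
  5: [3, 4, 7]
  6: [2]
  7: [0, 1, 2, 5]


Visit 5, enqueue [3, 4, 7]
Visit 3, enqueue []
Visit 4, enqueue []
Visit 7, enqueue [0, 1, 2]
Visit 0, enqueue []
Visit 1, enqueue []
Visit 2, enqueue [6]
Visit 6, enqueue []

BFS order: [5, 3, 4, 7, 0, 1, 2, 6]


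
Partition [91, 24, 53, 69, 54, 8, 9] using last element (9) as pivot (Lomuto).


Pivot: 9
  8 <= 9: swap -> [8, 24, 53, 69, 54, 91, 9]
Place pivot at 1: [8, 9, 53, 69, 54, 91, 24]

Partitioned: [8, 9, 53, 69, 54, 91, 24]


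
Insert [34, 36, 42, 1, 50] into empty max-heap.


Insert 34: [34]
Insert 36: [36, 34]
Insert 42: [42, 34, 36]
Insert 1: [42, 34, 36, 1]
Insert 50: [50, 42, 36, 1, 34]

Final heap: [50, 42, 36, 1, 34]
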